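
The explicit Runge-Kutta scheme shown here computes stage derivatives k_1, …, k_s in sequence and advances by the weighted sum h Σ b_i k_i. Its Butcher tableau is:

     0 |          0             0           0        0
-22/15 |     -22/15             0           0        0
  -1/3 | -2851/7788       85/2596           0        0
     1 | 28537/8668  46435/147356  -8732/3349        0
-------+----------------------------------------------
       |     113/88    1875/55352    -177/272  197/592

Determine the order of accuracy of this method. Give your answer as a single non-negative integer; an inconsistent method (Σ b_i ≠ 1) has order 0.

b = (113/88, 1875/55352, -177/272, 197/592)
c = (0, -22/15, -1/3, 1)
Ac = (0, 0, -17/354, 481/1182)
Σ b_i: 113/88·1 + 1875/55352·1 + (-177/272)·1 + 197/592·1 = 1 ✓
b·c: 1875/55352·(-22/15) + (-177/272)·(-1/3) + 197/592·1 = 1/2 ✓
b·c²: 1875/55352·484/225 + (-177/272)·1/9 + 197/592·1 = 1/3 ✓
b·Ac: (-177/272)·(-17/354) + 197/592·481/1182 = 1/6 ✓
b·c³: 1875/55352·(-10648/3375) + (-177/272)·(-1/27) + 197/592·1 = 1/4 ✓
b·(c∘Ac): (-177/272)·17/1062 + 197/592·481/1182 = 1/8 ✓
b·Ac²: (-177/272)·187/2655 + 197/592·1147/2955 = 1/12 ✓
b·A²c: 197/592·74/591 = 1/24 ✓; 4 stages ⇒ order 4.

4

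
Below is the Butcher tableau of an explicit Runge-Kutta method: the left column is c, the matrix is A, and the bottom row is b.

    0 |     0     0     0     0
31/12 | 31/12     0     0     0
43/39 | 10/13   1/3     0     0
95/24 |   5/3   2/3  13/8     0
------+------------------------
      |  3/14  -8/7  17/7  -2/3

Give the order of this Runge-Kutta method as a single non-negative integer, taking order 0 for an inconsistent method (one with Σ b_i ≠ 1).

b = (3/14, -8/7, 17/7, -2/3)
c = (0, 31/12, 43/39, 95/24)
Ac = (0, 0, 31/36, 253/72)
Σ b_i: 3/14·1 + (-8/7)·1 + 17/7·1 + (-2/3)·1 = 5/6 ≠ 1 ⇒ order 0.

0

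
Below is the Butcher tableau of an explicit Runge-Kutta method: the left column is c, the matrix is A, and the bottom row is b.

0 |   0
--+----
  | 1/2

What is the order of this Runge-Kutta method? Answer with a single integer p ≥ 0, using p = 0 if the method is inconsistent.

b = (1/2)
c = (0)
Σ b_i: 1/2·1 = 1/2 ≠ 1 ⇒ order 0.

0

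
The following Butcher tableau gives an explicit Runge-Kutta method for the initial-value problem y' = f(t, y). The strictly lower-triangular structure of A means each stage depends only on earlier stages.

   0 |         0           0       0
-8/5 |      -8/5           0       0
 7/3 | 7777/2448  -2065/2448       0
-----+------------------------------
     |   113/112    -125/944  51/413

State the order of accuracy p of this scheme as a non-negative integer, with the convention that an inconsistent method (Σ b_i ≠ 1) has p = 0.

3

b = (113/112, -125/944, 51/413)
c = (0, -8/5, 7/3)
Ac = (0, 0, 413/306)
Σ b_i: 113/112·1 + (-125/944)·1 + 51/413·1 = 1 ✓
b·c: (-125/944)·(-8/5) + 51/413·7/3 = 1/2 ✓
b·c²: (-125/944)·64/25 + 51/413·49/9 = 1/3 ✓
b·Ac: 51/413·413/306 = 1/6 ✓; 3 stages ⇒ order 3.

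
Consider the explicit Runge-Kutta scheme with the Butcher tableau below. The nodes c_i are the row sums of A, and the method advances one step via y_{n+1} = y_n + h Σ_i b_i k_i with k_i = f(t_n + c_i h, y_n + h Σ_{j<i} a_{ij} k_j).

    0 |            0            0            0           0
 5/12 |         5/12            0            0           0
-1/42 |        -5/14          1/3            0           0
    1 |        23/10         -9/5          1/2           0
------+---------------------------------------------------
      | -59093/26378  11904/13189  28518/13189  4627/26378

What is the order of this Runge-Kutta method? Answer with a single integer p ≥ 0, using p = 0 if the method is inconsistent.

3

b = (-59093/26378, 11904/13189, 28518/13189, 4627/26378)
c = (0, 5/12, -1/42, 1)
Ac = (0, 0, 5/36, -16/21)
Σ b_i: (-59093/26378)·1 + 11904/13189·1 + 28518/13189·1 + 4627/26378·1 = 1 ✓
b·c: 11904/13189·5/12 + 28518/13189·(-1/42) + 4627/26378·1 = 1/2 ✓
b·c²: 11904/13189·25/144 + 28518/13189·1/1764 + 4627/26378·1 = 1/3 ✓
b·Ac: 28518/13189·5/36 + 4627/26378·(-16/21) = 1/6 ✓
b·c³: 11904/13189·125/1728 + 28518/13189·(-1/74088) + 4627/26378·1 = 266635/1107876 ≠ 1/4 ⇒ order 3.
b·(c∘Ac): 28518/13189·(-5/1512) + 4627/26378·(-16/21) = -66851/474804 ≠ 1/8
b·Ac²: 28518/13189·25/432 + 4627/26378·(-2203/7056) = 623639/8863008 ≠ 1/12
b·A²c: 4627/26378·5/72 = 23135/1899216 ≠ 1/24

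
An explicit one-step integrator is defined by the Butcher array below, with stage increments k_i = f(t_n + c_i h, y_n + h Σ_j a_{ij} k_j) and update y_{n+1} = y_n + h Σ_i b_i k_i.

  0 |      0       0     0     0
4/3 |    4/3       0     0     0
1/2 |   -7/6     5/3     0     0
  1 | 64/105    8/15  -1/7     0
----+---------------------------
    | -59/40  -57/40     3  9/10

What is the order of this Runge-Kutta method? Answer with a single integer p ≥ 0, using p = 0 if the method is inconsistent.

2

b = (-59/40, -57/40, 3, 9/10)
c = (0, 4/3, 1/2, 1)
Ac = (0, 0, 20/9, 403/630)
Σ b_i: (-59/40)·1 + (-57/40)·1 + 3·1 + 9/10·1 = 1 ✓
b·c: (-57/40)·4/3 + 3·1/2 + 9/10·1 = 1/2 ✓
b·c²: (-57/40)·16/9 + 3·1/4 + 9/10·1 = -53/60 ≠ 1/3 ⇒ order 2.
b·Ac: 3·20/9 + 9/10·403/630 = 15209/2100 ≠ 1/6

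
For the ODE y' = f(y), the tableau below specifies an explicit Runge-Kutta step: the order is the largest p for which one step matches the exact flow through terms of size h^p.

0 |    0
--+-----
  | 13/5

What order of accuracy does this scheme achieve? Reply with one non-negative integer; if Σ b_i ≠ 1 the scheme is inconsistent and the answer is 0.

b = (13/5)
c = (0)
Σ b_i: 13/5·1 = 13/5 ≠ 1 ⇒ order 0.

0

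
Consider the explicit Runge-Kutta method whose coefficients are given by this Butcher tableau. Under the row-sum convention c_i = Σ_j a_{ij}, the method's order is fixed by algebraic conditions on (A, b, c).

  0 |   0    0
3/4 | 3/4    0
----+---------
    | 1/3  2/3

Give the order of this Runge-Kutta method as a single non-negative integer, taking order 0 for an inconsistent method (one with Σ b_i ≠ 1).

2

b = (1/3, 2/3)
c = (0, 3/4)
Σ b_i: 1/3·1 + 2/3·1 = 1 ✓
b·c: 2/3·3/4 = 1/2 ✓; 2 stages ⇒ order 2.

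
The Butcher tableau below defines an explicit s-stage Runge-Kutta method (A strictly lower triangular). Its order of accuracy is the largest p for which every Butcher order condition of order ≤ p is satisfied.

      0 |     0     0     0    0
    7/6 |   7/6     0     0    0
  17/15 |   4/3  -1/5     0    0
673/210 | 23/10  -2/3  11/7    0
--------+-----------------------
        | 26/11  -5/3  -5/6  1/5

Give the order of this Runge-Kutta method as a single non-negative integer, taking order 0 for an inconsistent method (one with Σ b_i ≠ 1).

0

b = (26/11, -5/3, -5/6, 1/5)
c = (0, 7/6, 17/15, 673/210)
Ac = (0, 0, -7/30, 316/315)
Σ b_i: 26/11·1 + (-5/3)·1 + (-5/6)·1 + 1/5·1 = 7/110 ≠ 1 ⇒ order 0.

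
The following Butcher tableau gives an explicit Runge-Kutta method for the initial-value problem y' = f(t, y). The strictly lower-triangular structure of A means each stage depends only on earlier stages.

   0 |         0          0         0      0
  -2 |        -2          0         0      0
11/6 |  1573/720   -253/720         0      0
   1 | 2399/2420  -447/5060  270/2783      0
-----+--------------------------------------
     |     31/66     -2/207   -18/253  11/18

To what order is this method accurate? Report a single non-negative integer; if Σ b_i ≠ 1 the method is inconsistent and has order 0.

b = (31/66, -2/207, -18/253, 11/18)
c = (0, -2, 11/6, 1)
Ac = (0, 0, 253/360, 39/110)
Σ b_i: 31/66·1 + (-2/207)·1 + (-18/253)·1 + 11/18·1 = 1 ✓
b·c: (-2/207)·(-2) + (-18/253)·11/6 + 11/18·1 = 1/2 ✓
b·c²: (-2/207)·4 + (-18/253)·121/36 + 11/18·1 = 1/3 ✓
b·Ac: (-18/253)·253/360 + 11/18·39/110 = 1/6 ✓
b·c³: (-2/207)·(-8) + (-18/253)·1331/216 + 11/18·1 = 1/4 ✓
b·(c∘Ac): (-18/253)·2783/2160 + 11/18·39/110 = 1/8 ✓
b·Ac²: (-18/253)·(-253/180) + 11/18·(-3/110) = 1/12 ✓
b·A²c: 11/18·3/44 = 1/24 ✓; 4 stages ⇒ order 4.

4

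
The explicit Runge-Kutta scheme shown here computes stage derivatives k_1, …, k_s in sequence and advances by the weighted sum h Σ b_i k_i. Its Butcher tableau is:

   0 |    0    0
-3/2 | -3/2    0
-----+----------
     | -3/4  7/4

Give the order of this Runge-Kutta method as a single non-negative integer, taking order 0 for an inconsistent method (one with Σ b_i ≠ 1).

1

b = (-3/4, 7/4)
c = (0, -3/2)
Σ b_i: (-3/4)·1 + 7/4·1 = 1 ✓
b·c: 7/4·(-3/2) = -21/8 ≠ 1/2 ⇒ order 1.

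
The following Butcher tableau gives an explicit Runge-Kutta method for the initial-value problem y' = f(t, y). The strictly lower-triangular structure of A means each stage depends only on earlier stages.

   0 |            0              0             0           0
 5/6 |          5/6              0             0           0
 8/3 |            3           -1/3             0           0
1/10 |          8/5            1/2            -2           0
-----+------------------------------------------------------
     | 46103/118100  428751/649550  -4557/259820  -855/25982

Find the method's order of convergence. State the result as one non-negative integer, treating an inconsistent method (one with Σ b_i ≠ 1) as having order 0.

b = (46103/118100, 428751/649550, -4557/259820, -855/25982)
c = (0, 5/6, 8/3, 1/10)
Ac = (0, 0, -5/18, -59/12)
Σ b_i: 46103/118100·1 + 428751/649550·1 + (-4557/259820)·1 + (-855/25982)·1 = 1 ✓
b·c: 428751/649550·5/6 + (-4557/259820)·8/3 + (-855/25982)·1/10 = 1/2 ✓
b·c²: 428751/649550·25/36 + (-4557/259820)·64/9 + (-855/25982)·1/100 = 1/3 ✓
b·Ac: (-4557/259820)·(-5/18) + (-855/25982)·(-59/12) = 1/6 ✓
b·c³: 428751/649550·125/216 + (-4557/259820)·512/27 + (-855/25982)·1/1000 = 104933/2125800 ≠ 1/4 ⇒ order 3.
b·(c∘Ac): (-4557/259820)·(-20/27) + (-855/25982)·(-59/120) = 4961/170064 ≠ 1/8
b·Ac²: (-4557/259820)·(-25/108) + (-855/25982)·(-111/8) = 19585/42516 ≠ 1/12
b·A²c: (-855/25982)·5/9 = -475/25982 ≠ 1/24

3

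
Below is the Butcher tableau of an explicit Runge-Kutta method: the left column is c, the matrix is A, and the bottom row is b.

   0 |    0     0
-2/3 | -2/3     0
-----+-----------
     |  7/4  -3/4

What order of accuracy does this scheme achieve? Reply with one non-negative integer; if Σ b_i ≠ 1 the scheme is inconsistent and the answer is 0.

b = (7/4, -3/4)
c = (0, -2/3)
Σ b_i: 7/4·1 + (-3/4)·1 = 1 ✓
b·c: (-3/4)·(-2/3) = 1/2 ✓; 2 stages ⇒ order 2.

2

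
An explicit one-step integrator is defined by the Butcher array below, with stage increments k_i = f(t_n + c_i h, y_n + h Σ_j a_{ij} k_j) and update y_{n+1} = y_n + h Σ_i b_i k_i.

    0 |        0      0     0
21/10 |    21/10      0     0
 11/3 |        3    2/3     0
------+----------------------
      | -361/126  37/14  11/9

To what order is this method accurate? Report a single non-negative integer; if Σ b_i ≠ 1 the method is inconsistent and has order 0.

b = (-361/126, 37/14, 11/9)
c = (0, 21/10, 11/3)
Ac = (0, 0, 7/5)
Σ b_i: (-361/126)·1 + 37/14·1 + 11/9·1 = 1 ✓
b·c: 37/14·21/10 + 11/9·11/3 = 5417/540 ≠ 1/2 ⇒ order 1.

1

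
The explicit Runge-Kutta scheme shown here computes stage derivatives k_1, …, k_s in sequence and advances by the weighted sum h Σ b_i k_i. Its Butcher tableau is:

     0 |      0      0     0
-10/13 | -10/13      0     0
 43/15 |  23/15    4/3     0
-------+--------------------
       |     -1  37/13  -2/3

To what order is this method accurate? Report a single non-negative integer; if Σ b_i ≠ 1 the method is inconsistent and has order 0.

b = (-1, 37/13, -2/3)
c = (0, -10/13, 43/15)
Ac = (0, 0, -40/39)
Σ b_i: (-1)·1 + 37/13·1 + (-2/3)·1 = 46/39 ≠ 1 ⇒ order 0.

0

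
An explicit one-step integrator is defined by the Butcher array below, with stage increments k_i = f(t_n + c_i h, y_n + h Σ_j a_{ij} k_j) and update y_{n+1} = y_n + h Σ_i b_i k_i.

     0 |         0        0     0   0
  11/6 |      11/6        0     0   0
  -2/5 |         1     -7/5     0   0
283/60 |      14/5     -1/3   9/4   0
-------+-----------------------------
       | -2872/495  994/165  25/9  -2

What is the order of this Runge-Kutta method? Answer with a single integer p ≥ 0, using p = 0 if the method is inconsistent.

b = (-2872/495, 994/165, 25/9, -2)
c = (0, 11/6, -2/5, 283/60)
Ac = (0, 0, -77/30, -68/45)
Σ b_i: (-2872/495)·1 + 994/165·1 + 25/9·1 + (-2)·1 = 1 ✓
b·c: 994/165·11/6 + 25/9·(-2/5) + (-2)·283/60 = 1/2 ✓
b·c²: 994/165·121/36 + 25/9·4/25 + (-2)·80089/3600 = -128527/5400 ≠ 1/3 ⇒ order 2.
b·Ac: 25/9·(-77/30) + (-2)·(-68/45) = -1109/270 ≠ 1/6

2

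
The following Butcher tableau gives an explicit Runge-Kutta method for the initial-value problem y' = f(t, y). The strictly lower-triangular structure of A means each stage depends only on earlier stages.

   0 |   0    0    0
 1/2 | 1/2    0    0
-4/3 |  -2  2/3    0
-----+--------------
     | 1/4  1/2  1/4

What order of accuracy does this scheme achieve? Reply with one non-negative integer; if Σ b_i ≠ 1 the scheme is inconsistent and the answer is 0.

1

b = (1/4, 1/2, 1/4)
c = (0, 1/2, -4/3)
Ac = (0, 0, 1/3)
Σ b_i: 1/4·1 + 1/2·1 + 1/4·1 = 1 ✓
b·c: 1/2·1/2 + 1/4·(-4/3) = -1/12 ≠ 1/2 ⇒ order 1.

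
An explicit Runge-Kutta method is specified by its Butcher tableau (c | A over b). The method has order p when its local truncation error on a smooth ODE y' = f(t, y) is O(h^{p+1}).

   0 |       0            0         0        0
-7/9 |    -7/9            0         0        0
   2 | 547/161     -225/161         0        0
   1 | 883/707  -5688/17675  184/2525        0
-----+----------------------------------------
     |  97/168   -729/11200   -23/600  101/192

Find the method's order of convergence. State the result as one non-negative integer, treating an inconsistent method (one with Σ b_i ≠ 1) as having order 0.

b = (97/168, -729/11200, -23/600, 101/192)
c = (0, -7/9, 2, 1)
Ac = (0, 0, 25/23, 40/101)
Σ b_i: 97/168·1 + (-729/11200)·1 + (-23/600)·1 + 101/192·1 = 1 ✓
b·c: (-729/11200)·(-7/9) + (-23/600)·2 + 101/192·1 = 1/2 ✓
b·c²: (-729/11200)·49/81 + (-23/600)·4 + 101/192·1 = 1/3 ✓
b·Ac: (-23/600)·25/23 + 101/192·40/101 = 1/6 ✓
b·c³: (-729/11200)·(-343/729) + (-23/600)·8 + 101/192·1 = 1/4 ✓
b·(c∘Ac): (-23/600)·50/23 + 101/192·40/101 = 1/8 ✓
b·Ac²: (-23/600)·(-175/207) + 101/192·88/909 = 1/12 ✓
b·A²c: 101/192·8/101 = 1/24 ✓; 4 stages ⇒ order 4.

4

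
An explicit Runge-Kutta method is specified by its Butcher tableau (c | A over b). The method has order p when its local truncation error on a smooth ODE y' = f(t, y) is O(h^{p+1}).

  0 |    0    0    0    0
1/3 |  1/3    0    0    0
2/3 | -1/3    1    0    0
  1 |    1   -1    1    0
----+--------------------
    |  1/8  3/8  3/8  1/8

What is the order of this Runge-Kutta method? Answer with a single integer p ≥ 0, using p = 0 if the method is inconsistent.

4

b = (1/8, 3/8, 3/8, 1/8)
c = (0, 1/3, 2/3, 1)
Ac = (0, 0, 1/3, 1/3)
Σ b_i: 1/8·1 + 3/8·1 + 3/8·1 + 1/8·1 = 1 ✓
b·c: 3/8·1/3 + 3/8·2/3 + 1/8·1 = 1/2 ✓
b·c²: 3/8·1/9 + 3/8·4/9 + 1/8·1 = 1/3 ✓
b·Ac: 3/8·1/3 + 1/8·1/3 = 1/6 ✓
b·c³: 3/8·1/27 + 3/8·8/27 + 1/8·1 = 1/4 ✓
b·(c∘Ac): 3/8·2/9 + 1/8·1/3 = 1/8 ✓
b·Ac²: 3/8·1/9 + 1/8·1/3 = 1/12 ✓
b·A²c: 1/8·1/3 = 1/24 ✓; 4 stages ⇒ order 4.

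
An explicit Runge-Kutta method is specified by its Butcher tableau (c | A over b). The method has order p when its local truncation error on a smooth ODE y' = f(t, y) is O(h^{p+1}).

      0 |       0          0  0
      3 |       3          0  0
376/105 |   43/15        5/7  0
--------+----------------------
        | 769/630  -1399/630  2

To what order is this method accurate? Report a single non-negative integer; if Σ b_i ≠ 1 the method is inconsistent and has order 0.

2

b = (769/630, -1399/630, 2)
c = (0, 3, 376/105)
Ac = (0, 0, 15/7)
Σ b_i: 769/630·1 + (-1399/630)·1 + 2·1 = 1 ✓
b·c: (-1399/630)·3 + 2·376/105 = 1/2 ✓
b·c²: (-1399/630)·9 + 2·141376/11025 = 124819/22050 ≠ 1/3 ⇒ order 2.
b·Ac: 2·15/7 = 30/7 ≠ 1/6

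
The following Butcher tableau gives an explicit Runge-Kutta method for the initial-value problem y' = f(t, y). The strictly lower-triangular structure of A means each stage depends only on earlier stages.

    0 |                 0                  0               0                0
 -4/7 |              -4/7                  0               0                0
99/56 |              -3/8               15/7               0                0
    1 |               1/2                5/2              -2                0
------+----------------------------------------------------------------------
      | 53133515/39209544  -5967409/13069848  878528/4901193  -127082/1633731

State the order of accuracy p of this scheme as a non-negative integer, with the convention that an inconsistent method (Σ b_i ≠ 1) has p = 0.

3

b = (53133515/39209544, -5967409/13069848, 878528/4901193, -127082/1633731)
c = (0, -4/7, 99/56, 1)
Ac = (0, 0, -60/49, -139/28)
Σ b_i: 53133515/39209544·1 + (-5967409/13069848)·1 + 878528/4901193·1 + (-127082/1633731)·1 = 1 ✓
b·c: (-5967409/13069848)·(-4/7) + 878528/4901193·99/56 + (-127082/1633731)·1 = 1/2 ✓
b·c²: (-5967409/13069848)·16/49 + 878528/4901193·9801/3136 + (-127082/1633731)·1 = 1/3 ✓
b·Ac: 878528/4901193·(-60/49) + (-127082/1633731)·(-139/28) = 1/6 ✓
b·c³: (-5967409/13069848)·(-64/343) + 878528/4901193·970299/175616 + (-127082/1633731)·1 = 19363489/19406744 ≠ 1/4 ⇒ order 3.
b·(c∘Ac): 878528/4901193·(-1485/686) + (-127082/1633731)·(-139/28) = -299087/160105638 ≠ 1/8
b·Ac²: 878528/4901193·240/343 + (-127082/1633731)·(-8521/1568) = 63825271/116440464 ≠ 1/12
b·A²c: (-127082/1633731)·120/49 = -5083280/26684273 ≠ 1/24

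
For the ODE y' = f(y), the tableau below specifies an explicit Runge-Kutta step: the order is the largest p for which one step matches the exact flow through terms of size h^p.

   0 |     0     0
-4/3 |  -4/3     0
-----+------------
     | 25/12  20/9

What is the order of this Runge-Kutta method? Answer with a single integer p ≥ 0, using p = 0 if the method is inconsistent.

b = (25/12, 20/9)
c = (0, -4/3)
Σ b_i: 25/12·1 + 20/9·1 = 155/36 ≠ 1 ⇒ order 0.

0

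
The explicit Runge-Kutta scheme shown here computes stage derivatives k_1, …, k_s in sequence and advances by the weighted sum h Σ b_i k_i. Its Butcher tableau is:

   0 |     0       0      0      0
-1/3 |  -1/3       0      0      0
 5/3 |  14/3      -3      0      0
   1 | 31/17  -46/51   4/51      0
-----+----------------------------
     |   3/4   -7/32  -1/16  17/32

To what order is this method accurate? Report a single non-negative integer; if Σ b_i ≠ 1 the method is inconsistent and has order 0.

4

b = (3/4, -7/32, -1/16, 17/32)
c = (0, -1/3, 5/3, 1)
Ac = (0, 0, 1, 22/51)
Σ b_i: 3/4·1 + (-7/32)·1 + (-1/16)·1 + 17/32·1 = 1 ✓
b·c: (-7/32)·(-1/3) + (-1/16)·5/3 + 17/32·1 = 1/2 ✓
b·c²: (-7/32)·1/9 + (-1/16)·25/9 + 17/32·1 = 1/3 ✓
b·Ac: (-1/16)·1 + 17/32·22/51 = 1/6 ✓
b·c³: (-7/32)·(-1/27) + (-1/16)·125/27 + 17/32·1 = 1/4 ✓
b·(c∘Ac): (-1/16)·5/3 + 17/32·22/51 = 1/8 ✓
b·Ac²: (-1/16)·(-1/3) + 17/32·2/17 = 1/12 ✓
b·A²c: 17/32·4/51 = 1/24 ✓; 4 stages ⇒ order 4.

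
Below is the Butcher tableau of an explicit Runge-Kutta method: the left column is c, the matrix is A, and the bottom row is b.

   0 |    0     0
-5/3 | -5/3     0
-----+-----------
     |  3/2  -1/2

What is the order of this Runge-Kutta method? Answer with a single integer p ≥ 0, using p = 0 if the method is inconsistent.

1

b = (3/2, -1/2)
c = (0, -5/3)
Σ b_i: 3/2·1 + (-1/2)·1 = 1 ✓
b·c: (-1/2)·(-5/3) = 5/6 ≠ 1/2 ⇒ order 1.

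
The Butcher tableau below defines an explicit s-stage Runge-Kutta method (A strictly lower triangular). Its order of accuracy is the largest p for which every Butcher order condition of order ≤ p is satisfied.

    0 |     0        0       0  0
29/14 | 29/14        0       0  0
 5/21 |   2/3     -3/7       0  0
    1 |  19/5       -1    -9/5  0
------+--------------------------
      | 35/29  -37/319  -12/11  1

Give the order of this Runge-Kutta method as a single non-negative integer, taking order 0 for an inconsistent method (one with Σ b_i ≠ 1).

2

b = (35/29, -37/319, -12/11, 1)
c = (0, 29/14, 5/21, 1)
Ac = (0, 0, -87/98, -5/2)
Σ b_i: 35/29·1 + (-37/319)·1 + (-12/11)·1 + 1·1 = 1 ✓
b·c: (-37/319)·29/14 + (-12/11)·5/21 + 1·1 = 1/2 ✓
b·c²: (-37/319)·841/196 + (-12/11)·25/441 + 1·1 = 37/84 ≠ 1/3 ⇒ order 2.
b·Ac: (-12/11)·(-87/98) + 1·(-5/2) = -1651/1078 ≠ 1/6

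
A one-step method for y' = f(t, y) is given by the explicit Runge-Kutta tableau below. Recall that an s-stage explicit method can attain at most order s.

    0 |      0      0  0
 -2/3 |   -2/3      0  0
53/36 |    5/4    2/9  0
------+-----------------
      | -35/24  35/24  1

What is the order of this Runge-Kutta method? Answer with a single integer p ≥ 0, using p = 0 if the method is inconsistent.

2

b = (-35/24, 35/24, 1)
c = (0, -2/3, 53/36)
Ac = (0, 0, -4/27)
Σ b_i: (-35/24)·1 + 35/24·1 + 1·1 = 1 ✓
b·c: 35/24·(-2/3) + 1·53/36 = 1/2 ✓
b·c²: 35/24·4/9 + 1·2809/1296 = 3649/1296 ≠ 1/3 ⇒ order 2.
b·Ac: 1·(-4/27) = -4/27 ≠ 1/6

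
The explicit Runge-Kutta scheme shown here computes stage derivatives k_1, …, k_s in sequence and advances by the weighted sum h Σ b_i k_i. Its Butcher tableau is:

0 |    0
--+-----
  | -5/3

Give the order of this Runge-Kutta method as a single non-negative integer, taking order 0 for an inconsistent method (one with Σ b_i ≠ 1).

0

b = (-5/3)
c = (0)
Σ b_i: (-5/3)·1 = -5/3 ≠ 1 ⇒ order 0.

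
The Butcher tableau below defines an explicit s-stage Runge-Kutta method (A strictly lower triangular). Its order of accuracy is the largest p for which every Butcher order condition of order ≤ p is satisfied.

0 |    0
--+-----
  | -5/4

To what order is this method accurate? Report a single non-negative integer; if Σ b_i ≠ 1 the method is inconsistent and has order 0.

b = (-5/4)
c = (0)
Σ b_i: (-5/4)·1 = -5/4 ≠ 1 ⇒ order 0.

0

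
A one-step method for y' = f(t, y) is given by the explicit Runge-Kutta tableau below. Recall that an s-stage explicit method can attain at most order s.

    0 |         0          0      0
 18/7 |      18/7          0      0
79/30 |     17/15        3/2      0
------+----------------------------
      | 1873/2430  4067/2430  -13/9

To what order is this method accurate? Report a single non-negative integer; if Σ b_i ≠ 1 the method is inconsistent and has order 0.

b = (1873/2430, 4067/2430, -13/9)
c = (0, 18/7, 79/30)
Ac = (0, 0, 27/7)
Σ b_i: 1873/2430·1 + 4067/2430·1 + (-13/9)·1 = 1 ✓
b·c: 4067/2430·18/7 + (-13/9)·79/30 = 1/2 ✓
b·c²: 4067/2430·324/49 + (-13/9)·6241/900 = 8507/8100 ≠ 1/3 ⇒ order 2.
b·Ac: (-13/9)·27/7 = -39/7 ≠ 1/6

2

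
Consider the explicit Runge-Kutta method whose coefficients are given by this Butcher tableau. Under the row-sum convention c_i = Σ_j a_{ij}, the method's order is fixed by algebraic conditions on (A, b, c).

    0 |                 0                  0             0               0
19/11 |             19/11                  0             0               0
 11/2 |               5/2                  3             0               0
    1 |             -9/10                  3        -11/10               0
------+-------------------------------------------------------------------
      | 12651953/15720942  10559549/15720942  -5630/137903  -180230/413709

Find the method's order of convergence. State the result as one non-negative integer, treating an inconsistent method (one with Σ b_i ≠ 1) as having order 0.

3

b = (12651953/15720942, 10559549/15720942, -5630/137903, -180230/413709)
c = (0, 19/11, 11/2, 1)
Ac = (0, 0, 57/11, -191/220)
Σ b_i: 12651953/15720942·1 + 10559549/15720942·1 + (-5630/137903)·1 + (-180230/413709)·1 = 1 ✓
b·c: 10559549/15720942·19/11 + (-5630/137903)·11/2 + (-180230/413709)·1 = 1/2 ✓
b·c²: 10559549/15720942·361/121 + (-5630/137903)·121/4 + (-180230/413709)·1 = 1/3 ✓
b·Ac: (-5630/137903)·57/11 + (-180230/413709)·(-191/220) = 1/6 ✓
b·c³: 10559549/15720942·6859/1331 + (-5630/137903)·1331/8 + (-180230/413709)·1 = -22855049/6067732 ≠ 1/4 ⇒ order 3.
b·(c∘Ac): (-5630/137903)·57/2 + (-180230/413709)·(-191/220) = -7147637/9101598 ≠ 1/8
b·Ac²: (-5630/137903)·1083/121 + (-180230/413709)·(-117731/4840) = 186245303/18203196 ≠ 1/12
b·A²c: (-180230/413709)·(-57/10) = 342437/137903 ≠ 1/24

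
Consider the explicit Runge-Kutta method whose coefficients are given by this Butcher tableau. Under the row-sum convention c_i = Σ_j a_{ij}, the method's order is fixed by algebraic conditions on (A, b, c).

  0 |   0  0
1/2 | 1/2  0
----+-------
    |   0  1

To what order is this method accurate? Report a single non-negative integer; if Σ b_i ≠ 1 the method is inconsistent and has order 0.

2

b = (0, 1)
c = (0, 1/2)
Σ b_i: 1·1 = 1 ✓
b·c: 1·1/2 = 1/2 ✓; 2 stages ⇒ order 2.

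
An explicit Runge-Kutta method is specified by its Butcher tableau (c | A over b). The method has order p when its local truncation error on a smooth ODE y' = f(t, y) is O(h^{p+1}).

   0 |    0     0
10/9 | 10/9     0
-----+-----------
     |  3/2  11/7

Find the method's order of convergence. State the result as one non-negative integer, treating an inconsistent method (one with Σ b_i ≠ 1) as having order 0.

b = (3/2, 11/7)
c = (0, 10/9)
Σ b_i: 3/2·1 + 11/7·1 = 43/14 ≠ 1 ⇒ order 0.

0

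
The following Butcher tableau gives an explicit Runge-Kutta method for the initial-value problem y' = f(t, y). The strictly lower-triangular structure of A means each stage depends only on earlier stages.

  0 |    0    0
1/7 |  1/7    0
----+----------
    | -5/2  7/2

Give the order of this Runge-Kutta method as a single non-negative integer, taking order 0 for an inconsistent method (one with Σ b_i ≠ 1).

2

b = (-5/2, 7/2)
c = (0, 1/7)
Σ b_i: (-5/2)·1 + 7/2·1 = 1 ✓
b·c: 7/2·1/7 = 1/2 ✓; 2 stages ⇒ order 2.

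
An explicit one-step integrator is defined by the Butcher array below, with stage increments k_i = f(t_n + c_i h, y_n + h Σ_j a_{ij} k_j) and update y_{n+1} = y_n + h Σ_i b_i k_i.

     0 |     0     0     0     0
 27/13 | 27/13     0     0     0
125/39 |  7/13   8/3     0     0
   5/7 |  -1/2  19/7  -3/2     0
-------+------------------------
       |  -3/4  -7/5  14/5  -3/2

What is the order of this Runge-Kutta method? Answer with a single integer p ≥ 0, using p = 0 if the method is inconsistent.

0

b = (-3/4, -7/5, 14/5, -3/2)
c = (0, 27/13, 125/39, 5/7)
Ac = (0, 0, 72/13, 151/182)
Σ b_i: (-3/4)·1 + (-7/5)·1 + 14/5·1 + (-3/2)·1 = -17/20 ≠ 1 ⇒ order 0.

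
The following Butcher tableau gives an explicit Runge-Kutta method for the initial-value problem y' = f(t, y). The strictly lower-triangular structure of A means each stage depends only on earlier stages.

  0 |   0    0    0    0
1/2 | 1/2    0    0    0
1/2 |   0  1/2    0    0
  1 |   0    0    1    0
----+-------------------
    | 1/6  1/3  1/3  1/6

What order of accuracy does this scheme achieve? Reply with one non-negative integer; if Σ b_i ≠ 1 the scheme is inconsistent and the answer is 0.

4

b = (1/6, 1/3, 1/3, 1/6)
c = (0, 1/2, 1/2, 1)
Ac = (0, 0, 1/4, 1/2)
Σ b_i: 1/6·1 + 1/3·1 + 1/3·1 + 1/6·1 = 1 ✓
b·c: 1/3·1/2 + 1/3·1/2 + 1/6·1 = 1/2 ✓
b·c²: 1/3·1/4 + 1/3·1/4 + 1/6·1 = 1/3 ✓
b·Ac: 1/3·1/4 + 1/6·1/2 = 1/6 ✓
b·c³: 1/3·1/8 + 1/3·1/8 + 1/6·1 = 1/4 ✓
b·(c∘Ac): 1/3·1/8 + 1/6·1/2 = 1/8 ✓
b·Ac²: 1/3·1/8 + 1/6·1/4 = 1/12 ✓
b·A²c: 1/6·1/4 = 1/24 ✓; 4 stages ⇒ order 4.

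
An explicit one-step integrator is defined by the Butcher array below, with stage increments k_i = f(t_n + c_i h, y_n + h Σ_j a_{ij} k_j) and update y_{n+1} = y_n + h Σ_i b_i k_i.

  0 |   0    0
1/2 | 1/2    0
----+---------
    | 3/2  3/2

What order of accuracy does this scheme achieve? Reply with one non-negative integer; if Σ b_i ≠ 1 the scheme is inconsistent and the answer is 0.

b = (3/2, 3/2)
c = (0, 1/2)
Σ b_i: 3/2·1 + 3/2·1 = 3 ≠ 1 ⇒ order 0.

0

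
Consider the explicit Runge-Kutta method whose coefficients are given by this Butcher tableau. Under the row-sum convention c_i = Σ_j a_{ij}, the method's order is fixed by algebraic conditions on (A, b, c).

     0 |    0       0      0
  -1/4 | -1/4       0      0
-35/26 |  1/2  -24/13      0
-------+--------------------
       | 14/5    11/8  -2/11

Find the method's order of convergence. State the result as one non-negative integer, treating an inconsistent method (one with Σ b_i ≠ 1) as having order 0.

b = (14/5, 11/8, -2/11)
c = (0, -1/4, -35/26)
Ac = (0, 0, 6/13)
Σ b_i: 14/5·1 + 11/8·1 + (-2/11)·1 = 1757/440 ≠ 1 ⇒ order 0.

0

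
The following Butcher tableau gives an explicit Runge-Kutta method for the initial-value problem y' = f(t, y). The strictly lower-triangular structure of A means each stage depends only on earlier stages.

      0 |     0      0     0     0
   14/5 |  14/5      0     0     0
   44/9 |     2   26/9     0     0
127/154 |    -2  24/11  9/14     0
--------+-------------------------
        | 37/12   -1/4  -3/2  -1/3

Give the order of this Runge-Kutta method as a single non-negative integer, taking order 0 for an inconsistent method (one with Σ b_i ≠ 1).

b = (37/12, -1/4, -3/2, -1/3)
c = (0, 14/5, 44/9, 127/154)
Ac = (0, 0, 364/45, 3562/385)
Σ b_i: 37/12·1 + (-1/4)·1 + (-3/2)·1 + (-1/3)·1 = 1 ✓
b·c: (-1/4)·14/5 + (-3/2)·44/9 + (-1/3)·127/154 = -9596/1155 ≠ 1/2 ⇒ order 1.

1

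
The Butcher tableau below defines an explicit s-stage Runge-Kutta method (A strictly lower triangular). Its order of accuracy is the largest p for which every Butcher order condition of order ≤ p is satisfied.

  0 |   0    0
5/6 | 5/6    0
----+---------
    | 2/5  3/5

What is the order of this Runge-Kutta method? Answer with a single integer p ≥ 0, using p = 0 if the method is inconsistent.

b = (2/5, 3/5)
c = (0, 5/6)
Σ b_i: 2/5·1 + 3/5·1 = 1 ✓
b·c: 3/5·5/6 = 1/2 ✓; 2 stages ⇒ order 2.

2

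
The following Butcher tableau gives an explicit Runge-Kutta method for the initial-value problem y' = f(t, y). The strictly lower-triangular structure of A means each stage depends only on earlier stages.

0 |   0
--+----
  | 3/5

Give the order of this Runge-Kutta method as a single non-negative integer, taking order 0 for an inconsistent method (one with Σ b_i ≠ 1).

b = (3/5)
c = (0)
Σ b_i: 3/5·1 = 3/5 ≠ 1 ⇒ order 0.

0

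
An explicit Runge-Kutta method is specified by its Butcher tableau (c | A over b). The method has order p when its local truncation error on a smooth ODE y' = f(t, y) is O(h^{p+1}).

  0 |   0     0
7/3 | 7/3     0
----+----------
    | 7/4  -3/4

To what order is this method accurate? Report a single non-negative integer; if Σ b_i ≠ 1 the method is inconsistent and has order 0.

1

b = (7/4, -3/4)
c = (0, 7/3)
Σ b_i: 7/4·1 + (-3/4)·1 = 1 ✓
b·c: (-3/4)·7/3 = -7/4 ≠ 1/2 ⇒ order 1.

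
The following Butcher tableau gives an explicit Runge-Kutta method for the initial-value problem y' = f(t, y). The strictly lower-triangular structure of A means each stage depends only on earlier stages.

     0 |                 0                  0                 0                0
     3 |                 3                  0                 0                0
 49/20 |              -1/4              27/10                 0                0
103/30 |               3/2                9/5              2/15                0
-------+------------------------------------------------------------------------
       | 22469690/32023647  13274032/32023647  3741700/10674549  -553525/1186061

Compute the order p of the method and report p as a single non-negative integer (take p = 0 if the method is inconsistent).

b = (22469690/32023647, 13274032/32023647, 3741700/10674549, -553525/1186061)
c = (0, 3, 49/20, 103/30)
Ac = (0, 0, 81/10, 859/150)
Σ b_i: 22469690/32023647·1 + 13274032/32023647·1 + 3741700/10674549·1 + (-553525/1186061)·1 = 1 ✓
b·c: 13274032/32023647·3 + 3741700/10674549·49/20 + (-553525/1186061)·103/30 = 1/2 ✓
b·c²: 13274032/32023647·9 + 3741700/10674549·2401/400 + (-553525/1186061)·10609/900 = 1/3 ✓
b·Ac: 3741700/10674549·81/10 + (-553525/1186061)·859/150 = 1/6 ✓
b·c³: 13274032/32023647·27 + 3741700/10674549·117649/8000 + (-553525/1186061)·1092727/27000 = -1302001999/512378352 ≠ 1/4 ⇒ order 3.
b·(c∘Ac): 3741700/10674549·3969/200 + (-553525/1186061)·88477/4500 = -473888527/213490980 ≠ 1/8
b·Ac²: 3741700/10674549·243/10 + (-553525/1186061)·51001/3000 = 83097659/142327320 ≠ 1/12
b·A²c: (-553525/1186061)·27/25 = -597807/1186061 ≠ 1/24

3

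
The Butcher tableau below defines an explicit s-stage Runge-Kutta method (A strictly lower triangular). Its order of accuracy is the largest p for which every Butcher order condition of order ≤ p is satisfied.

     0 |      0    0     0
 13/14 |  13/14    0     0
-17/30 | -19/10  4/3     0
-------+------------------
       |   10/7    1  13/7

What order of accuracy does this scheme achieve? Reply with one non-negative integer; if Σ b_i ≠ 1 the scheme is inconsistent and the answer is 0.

0

b = (10/7, 1, 13/7)
c = (0, 13/14, -17/30)
Ac = (0, 0, 26/21)
Σ b_i: 10/7·1 + 1·1 + 13/7·1 = 30/7 ≠ 1 ⇒ order 0.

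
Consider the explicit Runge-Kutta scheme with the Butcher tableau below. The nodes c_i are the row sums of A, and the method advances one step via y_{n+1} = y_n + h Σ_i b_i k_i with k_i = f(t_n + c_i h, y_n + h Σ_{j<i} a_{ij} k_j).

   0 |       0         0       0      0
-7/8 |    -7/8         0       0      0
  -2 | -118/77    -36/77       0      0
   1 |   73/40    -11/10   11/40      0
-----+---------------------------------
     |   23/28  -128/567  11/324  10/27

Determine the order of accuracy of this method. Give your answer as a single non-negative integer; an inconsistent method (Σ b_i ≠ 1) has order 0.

4

b = (23/28, -128/567, 11/324, 10/27)
c = (0, -7/8, -2, 1)
Ac = (0, 0, 9/22, 33/80)
Σ b_i: 23/28·1 + (-128/567)·1 + 11/324·1 + 10/27·1 = 1 ✓
b·c: (-128/567)·(-7/8) + 11/324·(-2) + 10/27·1 = 1/2 ✓
b·c²: (-128/567)·49/64 + 11/324·4 + 10/27·1 = 1/3 ✓
b·Ac: 11/324·9/22 + 10/27·33/80 = 1/6 ✓
b·c³: (-128/567)·(-343/512) + 11/324·(-8) + 10/27·1 = 1/4 ✓
b·(c∘Ac): 11/324·(-9/11) + 10/27·33/80 = 1/8 ✓
b·Ac²: 11/324·(-63/176) + 10/27·33/128 = 1/12 ✓
b·A²c: 10/27·9/80 = 1/24 ✓; 4 stages ⇒ order 4.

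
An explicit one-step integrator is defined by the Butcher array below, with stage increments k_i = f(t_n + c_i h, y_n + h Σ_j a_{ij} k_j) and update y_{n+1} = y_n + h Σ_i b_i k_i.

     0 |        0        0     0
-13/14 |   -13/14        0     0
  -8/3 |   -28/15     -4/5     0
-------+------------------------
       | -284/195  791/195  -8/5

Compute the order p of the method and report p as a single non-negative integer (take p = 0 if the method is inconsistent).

b = (-284/195, 791/195, -8/5)
c = (0, -13/14, -8/3)
Ac = (0, 0, 26/35)
Σ b_i: (-284/195)·1 + 791/195·1 + (-8/5)·1 = 1 ✓
b·c: 791/195·(-13/14) + (-8/5)·(-8/3) = 1/2 ✓
b·c²: 791/195·169/196 + (-8/5)·64/9 = -9929/1260 ≠ 1/3 ⇒ order 2.
b·Ac: (-8/5)·26/35 = -208/175 ≠ 1/6

2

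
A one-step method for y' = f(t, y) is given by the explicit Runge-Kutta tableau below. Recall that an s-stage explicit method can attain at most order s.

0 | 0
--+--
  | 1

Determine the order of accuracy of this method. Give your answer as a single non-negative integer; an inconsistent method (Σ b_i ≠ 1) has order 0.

1

b = (1)
c = (0)
Σ b_i: 1·1 = 1 ✓; 1 stage ⇒ order 1.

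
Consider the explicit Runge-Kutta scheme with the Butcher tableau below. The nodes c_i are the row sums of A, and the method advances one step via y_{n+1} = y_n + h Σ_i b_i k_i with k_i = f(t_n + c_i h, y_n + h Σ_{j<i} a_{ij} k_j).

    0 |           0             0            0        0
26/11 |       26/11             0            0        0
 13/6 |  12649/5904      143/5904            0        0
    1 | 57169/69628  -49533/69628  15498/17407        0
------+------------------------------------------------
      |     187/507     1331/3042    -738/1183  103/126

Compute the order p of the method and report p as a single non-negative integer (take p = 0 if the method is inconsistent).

b = (187/507, 1331/3042, -738/1183, 103/126)
c = (0, 26/11, 13/6, 1)
Ac = (0, 0, 169/2952, 51/206)
Σ b_i: 187/507·1 + 1331/3042·1 + (-738/1183)·1 + 103/126·1 = 1 ✓
b·c: 1331/3042·26/11 + (-738/1183)·13/6 + 103/126·1 = 1/2 ✓
b·c²: 1331/3042·676/121 + (-738/1183)·169/36 + 103/126·1 = 1/3 ✓
b·Ac: (-738/1183)·169/2952 + 103/126·51/206 = 1/6 ✓
b·c³: 1331/3042·17576/1331 + (-738/1183)·2197/216 + 103/126·1 = 1/4 ✓
b·(c∘Ac): (-738/1183)·2197/17712 + 103/126·51/206 = 1/8 ✓
b·Ac²: (-738/1183)·2197/16236 + 103/126·465/2266 = 1/12 ✓
b·A²c: 103/126·21/412 = 1/24 ✓; 4 stages ⇒ order 4.

4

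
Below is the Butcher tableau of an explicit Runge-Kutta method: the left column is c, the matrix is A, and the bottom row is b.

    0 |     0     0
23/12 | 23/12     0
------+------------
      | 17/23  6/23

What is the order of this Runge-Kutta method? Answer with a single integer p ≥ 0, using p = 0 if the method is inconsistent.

2

b = (17/23, 6/23)
c = (0, 23/12)
Σ b_i: 17/23·1 + 6/23·1 = 1 ✓
b·c: 6/23·23/12 = 1/2 ✓; 2 stages ⇒ order 2.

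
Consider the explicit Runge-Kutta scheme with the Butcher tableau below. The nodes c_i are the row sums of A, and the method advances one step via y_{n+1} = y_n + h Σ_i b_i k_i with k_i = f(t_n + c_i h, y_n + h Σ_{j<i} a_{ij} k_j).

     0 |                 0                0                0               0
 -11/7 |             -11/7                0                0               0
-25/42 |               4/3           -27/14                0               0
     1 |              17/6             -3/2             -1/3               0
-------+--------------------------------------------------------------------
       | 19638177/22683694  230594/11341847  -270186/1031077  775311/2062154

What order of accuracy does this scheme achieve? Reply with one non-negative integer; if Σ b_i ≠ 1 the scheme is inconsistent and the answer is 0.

b = (19638177/22683694, 230594/11341847, -270186/1031077, 775311/2062154)
c = (0, -11/7, -25/42, 1)
Ac = (0, 0, 297/98, 23/9)
Σ b_i: 19638177/22683694·1 + 230594/11341847·1 + (-270186/1031077)·1 + 775311/2062154·1 = 1 ✓
b·c: 230594/11341847·(-11/7) + (-270186/1031077)·(-25/42) + 775311/2062154·1 = 1/2 ✓
b·c²: 230594/11341847·121/49 + (-270186/1031077)·625/1764 + 775311/2062154·1 = 1/3 ✓
b·Ac: (-270186/1031077)·297/98 + 775311/2062154·23/9 = 1/6 ✓
b·c³: 230594/11341847·(-1331/343) + (-270186/1031077)·(-15625/74088) + 775311/2062154·1 = 91549225/259831404 ≠ 1/4 ⇒ order 3.
b·(c∘Ac): (-270186/1031077)·(-2475/1372) + 775311/2062154·23/9 = 31039541/21652617 ≠ 1/8
b·Ac²: (-270186/1031077)·(-3267/686) + 775311/2062154·(-20227/5292) = -687817223/3637639656 ≠ 1/12
b·A²c: 775311/2062154·(-99/98) = -76755789/202091092 ≠ 1/24

3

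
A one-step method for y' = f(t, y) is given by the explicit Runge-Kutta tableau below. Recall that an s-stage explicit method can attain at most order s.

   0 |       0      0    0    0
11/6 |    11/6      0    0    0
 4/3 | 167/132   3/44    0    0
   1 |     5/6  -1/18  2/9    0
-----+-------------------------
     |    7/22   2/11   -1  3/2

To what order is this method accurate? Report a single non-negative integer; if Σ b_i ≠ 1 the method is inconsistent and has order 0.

b = (7/22, 2/11, -1, 3/2)
c = (0, 11/6, 4/3, 1)
Ac = (0, 0, 1/8, 7/36)
Σ b_i: 7/22·1 + 2/11·1 + (-1)·1 + 3/2·1 = 1 ✓
b·c: 2/11·11/6 + (-1)·4/3 + 3/2·1 = 1/2 ✓
b·c²: 2/11·121/36 + (-1)·16/9 + 3/2·1 = 1/3 ✓
b·Ac: (-1)·1/8 + 3/2·7/36 = 1/6 ✓
b·c³: 2/11·1331/216 + (-1)·64/27 + 3/2·1 = 1/4 ✓
b·(c∘Ac): (-1)·1/6 + 3/2·7/36 = 1/8 ✓
b·Ac²: (-1)·11/48 + 3/2·5/24 = 1/12 ✓
b·A²c: 3/2·1/36 = 1/24 ✓; 4 stages ⇒ order 4.

4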